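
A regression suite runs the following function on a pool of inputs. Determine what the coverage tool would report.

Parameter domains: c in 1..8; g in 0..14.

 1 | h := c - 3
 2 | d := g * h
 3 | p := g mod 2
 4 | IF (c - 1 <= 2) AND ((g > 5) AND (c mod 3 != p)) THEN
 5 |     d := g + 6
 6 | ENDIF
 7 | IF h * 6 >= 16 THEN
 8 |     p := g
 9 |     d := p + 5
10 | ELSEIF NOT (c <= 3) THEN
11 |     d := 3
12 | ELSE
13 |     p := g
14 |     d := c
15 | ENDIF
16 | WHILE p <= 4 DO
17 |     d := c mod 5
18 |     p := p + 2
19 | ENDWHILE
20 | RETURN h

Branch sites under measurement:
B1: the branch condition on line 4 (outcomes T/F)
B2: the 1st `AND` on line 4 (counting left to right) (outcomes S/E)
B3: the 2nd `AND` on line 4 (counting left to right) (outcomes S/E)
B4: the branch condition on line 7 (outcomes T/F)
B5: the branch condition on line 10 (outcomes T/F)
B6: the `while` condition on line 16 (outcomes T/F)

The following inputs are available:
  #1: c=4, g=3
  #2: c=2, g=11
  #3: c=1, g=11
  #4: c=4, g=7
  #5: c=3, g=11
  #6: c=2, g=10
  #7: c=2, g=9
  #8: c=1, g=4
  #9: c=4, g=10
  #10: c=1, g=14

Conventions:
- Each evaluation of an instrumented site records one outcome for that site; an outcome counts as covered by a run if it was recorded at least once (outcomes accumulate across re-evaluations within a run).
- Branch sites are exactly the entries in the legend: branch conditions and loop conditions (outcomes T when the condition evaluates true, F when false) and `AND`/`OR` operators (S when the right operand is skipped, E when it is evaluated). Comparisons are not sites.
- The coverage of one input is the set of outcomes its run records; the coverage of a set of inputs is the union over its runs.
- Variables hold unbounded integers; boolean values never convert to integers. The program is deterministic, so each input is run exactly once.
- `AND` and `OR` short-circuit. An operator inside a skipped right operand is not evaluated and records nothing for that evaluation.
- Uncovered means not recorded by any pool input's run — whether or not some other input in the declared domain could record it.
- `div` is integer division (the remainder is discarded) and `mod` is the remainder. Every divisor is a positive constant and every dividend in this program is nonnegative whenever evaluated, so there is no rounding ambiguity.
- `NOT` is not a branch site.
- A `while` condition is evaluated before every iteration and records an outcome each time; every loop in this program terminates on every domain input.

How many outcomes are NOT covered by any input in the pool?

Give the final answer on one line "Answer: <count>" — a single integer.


test 1 (c=4, g=3) fires B2->S, B1->F, B4->F, B5->T, B6->T, B6->T, B6->F; hits B1=F, B2=S, B4=F, B5=T, B6=T, B6=F
test 2 (c=2, g=11) fires B2->E, B3->E, B1->T, B4->F, B5->F, B6->F; hits B1=T, B2=E, B3=E, B4=F, B5=F, B6=F
test 3 (c=1, g=11) fires B2->E, B3->E, B1->F, B4->F, B5->F, B6->F; hits B1=F, B2=E, B3=E, B4=F, B5=F, B6=F
test 4 (c=4, g=7) fires B2->S, B1->F, B4->F, B5->T, B6->T, B6->T, B6->F; hits B1=F, B2=S, B4=F, B5=T, B6=T, B6=F
test 5 (c=3, g=11) fires B2->E, B3->E, B1->T, B4->F, B5->F, B6->F; hits B1=T, B2=E, B3=E, B4=F, B5=F, B6=F
test 6 (c=2, g=10) fires B2->E, B3->E, B1->T, B4->F, B5->F, B6->F; hits B1=T, B2=E, B3=E, B4=F, B5=F, B6=F
test 7 (c=2, g=9) fires B2->E, B3->E, B1->T, B4->F, B5->F, B6->F; hits B1=T, B2=E, B3=E, B4=F, B5=F, B6=F
test 8 (c=1, g=4) fires B2->E, B3->S, B1->F, B4->F, B5->F, B6->T, B6->F; hits B1=F, B2=E, B3=S, B4=F, B5=F, B6=T, B6=F
test 9 (c=4, g=10) fires B2->S, B1->F, B4->F, B5->T, B6->T, B6->T, B6->T, B6->F; hits B1=F, B2=S, B4=F, B5=T, B6=T, B6=F
test 10 (c=1, g=14) fires B2->E, B3->E, B1->T, B4->F, B5->F, B6->F; hits B1=T, B2=E, B3=E, B4=F, B5=F, B6=F
union over the pool: B1=T, B1=F, B2=S, B2=E, B3=S, B3=E, B4=F, B5=T, B5=F, B6=T, B6=F
uncovered (1 of 12): B4=T
Answer: 1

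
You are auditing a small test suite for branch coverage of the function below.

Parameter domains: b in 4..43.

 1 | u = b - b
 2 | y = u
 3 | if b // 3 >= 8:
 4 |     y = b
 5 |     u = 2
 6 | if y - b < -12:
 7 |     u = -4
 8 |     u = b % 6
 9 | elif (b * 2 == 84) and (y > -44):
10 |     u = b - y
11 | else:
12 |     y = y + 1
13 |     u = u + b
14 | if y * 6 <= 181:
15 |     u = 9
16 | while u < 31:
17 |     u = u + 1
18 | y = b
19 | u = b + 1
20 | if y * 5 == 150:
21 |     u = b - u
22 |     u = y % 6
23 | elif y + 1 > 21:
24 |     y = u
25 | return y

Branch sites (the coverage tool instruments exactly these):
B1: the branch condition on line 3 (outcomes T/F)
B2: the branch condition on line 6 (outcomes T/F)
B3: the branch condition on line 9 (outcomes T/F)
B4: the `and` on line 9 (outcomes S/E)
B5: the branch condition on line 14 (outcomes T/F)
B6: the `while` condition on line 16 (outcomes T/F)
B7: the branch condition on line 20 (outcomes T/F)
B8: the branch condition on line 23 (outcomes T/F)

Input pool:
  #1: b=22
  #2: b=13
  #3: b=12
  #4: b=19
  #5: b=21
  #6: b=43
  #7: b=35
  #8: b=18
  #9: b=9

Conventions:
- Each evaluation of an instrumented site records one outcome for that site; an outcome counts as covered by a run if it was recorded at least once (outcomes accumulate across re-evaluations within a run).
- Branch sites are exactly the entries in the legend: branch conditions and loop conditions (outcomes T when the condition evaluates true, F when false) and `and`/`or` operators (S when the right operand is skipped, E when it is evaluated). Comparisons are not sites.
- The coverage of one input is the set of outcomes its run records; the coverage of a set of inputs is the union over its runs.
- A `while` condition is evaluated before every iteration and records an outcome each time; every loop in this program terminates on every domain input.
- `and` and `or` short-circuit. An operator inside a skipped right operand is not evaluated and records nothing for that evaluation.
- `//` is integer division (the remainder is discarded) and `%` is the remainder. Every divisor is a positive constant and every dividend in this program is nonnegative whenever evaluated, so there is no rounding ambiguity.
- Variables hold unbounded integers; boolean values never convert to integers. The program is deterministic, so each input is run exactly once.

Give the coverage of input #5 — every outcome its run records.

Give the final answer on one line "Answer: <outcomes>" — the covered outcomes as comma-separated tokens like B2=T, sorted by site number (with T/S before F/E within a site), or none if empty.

Simulating input #5 (b=21) step by step:
  B1->F, B2->T, B5->T, B6->T, B6->T, B6->T, B6->T, B6->T, B6->T, B6->T
  B6->T, B6->T, B6->T, B6->T, B6->T, B6->T, B6->T, B6->T, B6->T, B6->T
  B6->T, B6->T, B6->T, B6->T, B6->T, B6->F, B7->F, B8->T
as a set, this run covers: B1=F, B2=T, B5=T, B6=T, B6=F, B7=F, B8=T

Answer: B1=F, B2=T, B5=T, B6=T, B6=F, B7=F, B8=T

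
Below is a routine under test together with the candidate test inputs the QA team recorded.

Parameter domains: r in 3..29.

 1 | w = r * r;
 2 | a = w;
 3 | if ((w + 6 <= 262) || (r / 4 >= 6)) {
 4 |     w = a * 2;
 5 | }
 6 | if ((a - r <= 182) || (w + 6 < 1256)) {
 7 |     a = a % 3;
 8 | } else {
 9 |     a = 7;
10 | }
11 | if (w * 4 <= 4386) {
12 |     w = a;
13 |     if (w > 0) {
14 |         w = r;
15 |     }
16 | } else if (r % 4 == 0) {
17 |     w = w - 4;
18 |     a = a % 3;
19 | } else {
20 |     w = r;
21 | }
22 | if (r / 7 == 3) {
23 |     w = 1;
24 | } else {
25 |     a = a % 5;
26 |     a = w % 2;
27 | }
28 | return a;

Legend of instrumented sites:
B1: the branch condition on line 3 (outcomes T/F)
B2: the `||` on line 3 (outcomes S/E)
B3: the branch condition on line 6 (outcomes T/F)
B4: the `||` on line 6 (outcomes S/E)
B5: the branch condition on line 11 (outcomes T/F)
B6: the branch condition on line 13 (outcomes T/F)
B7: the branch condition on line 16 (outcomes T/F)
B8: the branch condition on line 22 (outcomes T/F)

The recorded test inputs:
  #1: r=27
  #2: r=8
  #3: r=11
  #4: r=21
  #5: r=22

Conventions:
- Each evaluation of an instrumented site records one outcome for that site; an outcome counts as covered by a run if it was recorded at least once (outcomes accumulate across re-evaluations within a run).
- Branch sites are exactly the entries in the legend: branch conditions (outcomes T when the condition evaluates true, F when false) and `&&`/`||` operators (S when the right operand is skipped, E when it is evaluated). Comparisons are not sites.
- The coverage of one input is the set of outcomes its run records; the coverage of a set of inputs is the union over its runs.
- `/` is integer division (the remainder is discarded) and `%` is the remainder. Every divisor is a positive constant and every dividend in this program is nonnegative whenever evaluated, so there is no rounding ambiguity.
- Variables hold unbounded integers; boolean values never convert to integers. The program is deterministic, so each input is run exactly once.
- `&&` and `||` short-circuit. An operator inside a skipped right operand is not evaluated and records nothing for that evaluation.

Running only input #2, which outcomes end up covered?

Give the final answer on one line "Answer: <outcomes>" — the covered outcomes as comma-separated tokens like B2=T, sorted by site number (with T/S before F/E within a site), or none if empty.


Simulating input #2 (r=8) step by step:
  B2->S, B1->T, B4->S, B3->T, B5->T, B6->T, B8->F
collecting distinct outcomes: B1=T, B2=S, B3=T, B4=S, B5=T, B6=T, B8=F
Answer: B1=T, B2=S, B3=T, B4=S, B5=T, B6=T, B8=F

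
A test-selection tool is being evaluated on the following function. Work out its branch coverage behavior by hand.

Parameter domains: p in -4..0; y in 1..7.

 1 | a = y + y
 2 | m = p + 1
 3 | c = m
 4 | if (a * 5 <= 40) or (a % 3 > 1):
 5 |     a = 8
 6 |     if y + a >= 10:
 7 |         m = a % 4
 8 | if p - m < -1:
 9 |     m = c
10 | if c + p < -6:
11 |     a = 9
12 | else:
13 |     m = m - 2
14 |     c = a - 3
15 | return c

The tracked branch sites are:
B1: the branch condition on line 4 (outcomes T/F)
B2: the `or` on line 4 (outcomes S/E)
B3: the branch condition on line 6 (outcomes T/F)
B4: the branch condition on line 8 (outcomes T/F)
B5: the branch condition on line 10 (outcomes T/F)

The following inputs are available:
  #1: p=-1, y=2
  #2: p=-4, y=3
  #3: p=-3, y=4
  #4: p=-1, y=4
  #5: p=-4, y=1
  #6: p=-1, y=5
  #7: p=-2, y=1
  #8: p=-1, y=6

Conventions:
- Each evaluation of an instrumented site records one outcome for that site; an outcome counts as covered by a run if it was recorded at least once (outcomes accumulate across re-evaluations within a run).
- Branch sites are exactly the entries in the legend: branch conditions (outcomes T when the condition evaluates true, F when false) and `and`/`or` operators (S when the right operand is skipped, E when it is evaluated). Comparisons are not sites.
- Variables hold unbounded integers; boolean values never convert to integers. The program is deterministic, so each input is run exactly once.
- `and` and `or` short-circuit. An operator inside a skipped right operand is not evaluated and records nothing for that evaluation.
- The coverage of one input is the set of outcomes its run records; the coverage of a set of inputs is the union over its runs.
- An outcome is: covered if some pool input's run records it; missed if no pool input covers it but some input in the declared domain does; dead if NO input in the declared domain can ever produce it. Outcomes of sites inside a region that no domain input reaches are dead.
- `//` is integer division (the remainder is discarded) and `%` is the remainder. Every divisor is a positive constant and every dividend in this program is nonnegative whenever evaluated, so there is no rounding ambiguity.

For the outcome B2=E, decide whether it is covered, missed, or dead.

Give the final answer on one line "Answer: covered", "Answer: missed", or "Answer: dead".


B2=E is recorded by pool input(s) 6, 8 -> covered
Answer: covered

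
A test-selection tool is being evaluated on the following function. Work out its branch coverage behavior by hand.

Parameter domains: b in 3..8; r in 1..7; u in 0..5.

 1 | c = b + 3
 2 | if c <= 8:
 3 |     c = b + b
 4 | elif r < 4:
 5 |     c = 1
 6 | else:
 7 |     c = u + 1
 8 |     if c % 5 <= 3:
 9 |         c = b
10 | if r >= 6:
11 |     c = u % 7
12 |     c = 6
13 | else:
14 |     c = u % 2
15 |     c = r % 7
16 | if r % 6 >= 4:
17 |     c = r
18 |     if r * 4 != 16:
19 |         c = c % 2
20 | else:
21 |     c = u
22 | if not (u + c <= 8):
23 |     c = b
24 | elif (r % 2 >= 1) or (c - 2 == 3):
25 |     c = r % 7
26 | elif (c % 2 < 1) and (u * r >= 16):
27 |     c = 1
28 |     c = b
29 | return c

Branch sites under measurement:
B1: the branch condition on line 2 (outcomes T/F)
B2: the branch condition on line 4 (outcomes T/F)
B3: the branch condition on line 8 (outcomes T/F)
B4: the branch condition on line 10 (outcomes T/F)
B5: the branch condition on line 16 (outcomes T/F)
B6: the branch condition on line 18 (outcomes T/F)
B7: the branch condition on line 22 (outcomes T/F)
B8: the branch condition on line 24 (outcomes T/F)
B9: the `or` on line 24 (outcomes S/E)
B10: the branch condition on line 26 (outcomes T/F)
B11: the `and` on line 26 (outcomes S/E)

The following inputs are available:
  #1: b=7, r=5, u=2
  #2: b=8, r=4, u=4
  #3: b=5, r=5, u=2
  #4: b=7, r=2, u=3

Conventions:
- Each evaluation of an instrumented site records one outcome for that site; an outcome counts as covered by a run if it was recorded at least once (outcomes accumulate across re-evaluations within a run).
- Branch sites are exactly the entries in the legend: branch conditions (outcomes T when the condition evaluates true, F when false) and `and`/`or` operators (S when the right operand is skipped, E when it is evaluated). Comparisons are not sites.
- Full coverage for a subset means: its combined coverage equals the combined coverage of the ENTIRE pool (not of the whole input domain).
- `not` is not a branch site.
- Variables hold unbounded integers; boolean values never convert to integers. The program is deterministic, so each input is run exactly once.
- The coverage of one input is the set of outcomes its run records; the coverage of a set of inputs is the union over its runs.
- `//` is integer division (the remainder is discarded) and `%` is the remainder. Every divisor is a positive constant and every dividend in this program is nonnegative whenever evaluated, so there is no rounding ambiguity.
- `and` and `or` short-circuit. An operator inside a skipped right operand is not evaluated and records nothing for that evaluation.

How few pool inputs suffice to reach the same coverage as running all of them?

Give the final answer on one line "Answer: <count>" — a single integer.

input #1, b=7, r=5, u=2: events B1->F, B2->F, B3->T, B4->F, B5->T, B6->T, B7->F, B9->S, B8->T; outcomes B1=F, B2=F, B3=T, B4=F, B5=T, B6=T, B7=F, B8=T, B9=S
input #2, b=8, r=4, u=4: events B1->F, B2->F, B3->T, B4->F, B5->T, B6->F, B7->F, B9->E, B8->F, B11->E, B10->T; outcomes B1=F, B2=F, B3=T, B4=F, B5=T, B6=F, B7=F, B8=F, B9=E, B10=T, B11=E
input #3, b=5, r=5, u=2: events B1->T, B4->F, B5->T, B6->T, B7->F, B9->S, B8->T; outcomes B1=T, B4=F, B5=T, B6=T, B7=F, B8=T, B9=S
input #4, b=7, r=2, u=3: events B1->F, B2->T, B4->F, B5->F, B7->F, B9->E, B8->F, B11->S, B10->F; outcomes B1=F, B2=T, B4=F, B5=F, B7=F, B8=F, B9=E, B10=F, B11=S
union over all inputs: B1=T, B1=F, B2=T, B2=F, B3=T, B4=F, B5=T, B5=F, B6=T, B6=F, B7=F, B8=T, B8=F, B9=S, B9=E, B10=T, B10=F, B11=S, B11=E (19 outcomes)
no size-1 subset reaches all 19 outcomes (best union: 11/19)
no size-2 subset reaches all 19 outcomes (best union: 15/19)
the canonical winner is {2, 3, 4}: size 3, full 19-outcome coverage, earliest index list among size-3 covers

Answer: 3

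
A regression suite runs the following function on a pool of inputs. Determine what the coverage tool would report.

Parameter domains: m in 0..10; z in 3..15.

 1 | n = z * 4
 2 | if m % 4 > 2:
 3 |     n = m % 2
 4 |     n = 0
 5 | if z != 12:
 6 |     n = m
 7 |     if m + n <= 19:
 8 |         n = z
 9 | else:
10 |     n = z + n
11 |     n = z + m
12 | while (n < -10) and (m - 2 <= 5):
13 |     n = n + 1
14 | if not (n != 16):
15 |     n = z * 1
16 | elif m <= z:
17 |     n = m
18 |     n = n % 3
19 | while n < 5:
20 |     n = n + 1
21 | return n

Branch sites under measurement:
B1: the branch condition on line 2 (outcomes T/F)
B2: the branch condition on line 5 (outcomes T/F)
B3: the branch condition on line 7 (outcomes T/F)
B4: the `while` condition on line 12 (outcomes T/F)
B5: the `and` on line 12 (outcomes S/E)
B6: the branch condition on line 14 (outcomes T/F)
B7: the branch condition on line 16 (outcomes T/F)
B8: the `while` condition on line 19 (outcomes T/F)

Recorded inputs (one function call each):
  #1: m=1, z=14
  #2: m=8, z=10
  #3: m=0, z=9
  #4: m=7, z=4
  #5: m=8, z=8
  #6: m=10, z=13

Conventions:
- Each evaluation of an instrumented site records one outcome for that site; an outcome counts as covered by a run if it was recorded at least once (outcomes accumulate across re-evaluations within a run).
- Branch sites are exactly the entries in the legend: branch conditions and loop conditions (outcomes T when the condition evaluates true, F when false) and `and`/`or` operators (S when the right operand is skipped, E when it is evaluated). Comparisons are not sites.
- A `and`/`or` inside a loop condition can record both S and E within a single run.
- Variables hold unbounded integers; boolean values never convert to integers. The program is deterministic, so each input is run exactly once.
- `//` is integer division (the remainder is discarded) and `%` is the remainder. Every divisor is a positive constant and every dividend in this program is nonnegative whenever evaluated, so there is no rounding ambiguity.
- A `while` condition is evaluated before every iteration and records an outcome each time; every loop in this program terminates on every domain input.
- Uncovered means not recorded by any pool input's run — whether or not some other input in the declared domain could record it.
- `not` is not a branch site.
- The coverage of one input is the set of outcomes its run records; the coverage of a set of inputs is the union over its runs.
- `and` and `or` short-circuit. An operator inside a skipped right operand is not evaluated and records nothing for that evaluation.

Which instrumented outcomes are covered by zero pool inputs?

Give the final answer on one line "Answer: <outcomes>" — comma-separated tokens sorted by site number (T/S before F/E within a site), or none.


input #1 (m=1, z=14): events B1->F, B2->T, B3->T, B5->S, B4->F, B6->F, B7->T, B8->T, B8->T, B8->T, B8->T, B8->F; covers B1=F, B2=T, B3=T, B4=F, B5=S, B6=F, B7=T, B8=T, B8=F
input #2 (m=8, z=10): events B1->F, B2->T, B3->T, B5->S, B4->F, B6->F, B7->T, B8->T, B8->T, B8->T, B8->F; covers B1=F, B2=T, B3=T, B4=F, B5=S, B6=F, B7=T, B8=T, B8=F
input #3 (m=0, z=9): events B1->F, B2->T, B3->T, B5->S, B4->F, B6->F, B7->T, B8->T, B8->T, B8->T, B8->T, B8->T, B8->F; covers B1=F, B2=T, B3=T, B4=F, B5=S, B6=F, B7=T, B8=T, B8=F
input #4 (m=7, z=4): events B1->T, B2->T, B3->T, B5->S, B4->F, B6->F, B7->F, B8->T, B8->F; covers B1=T, B2=T, B3=T, B4=F, B5=S, B6=F, B7=F, B8=T, B8=F
input #5 (m=8, z=8): events B1->F, B2->T, B3->T, B5->S, B4->F, B6->F, B7->T, B8->T, B8->T, B8->T, B8->F; covers B1=F, B2=T, B3=T, B4=F, B5=S, B6=F, B7=T, B8=T, B8=F
input #6 (m=10, z=13): events B1->F, B2->T, B3->F, B5->S, B4->F, B6->F, B7->T, B8->T, B8->T, B8->T, B8->T, B8->F; covers B1=F, B2=T, B3=F, B4=F, B5=S, B6=F, B7=T, B8=T, B8=F
union over the pool: B1=T, B1=F, B2=T, B3=T, B3=F, B4=F, B5=S, B6=F, B7=T, B7=F, B8=T, B8=F
uncovered (4 of 16): B2=F, B4=T, B5=E, B6=T
Answer: B2=F, B4=T, B5=E, B6=T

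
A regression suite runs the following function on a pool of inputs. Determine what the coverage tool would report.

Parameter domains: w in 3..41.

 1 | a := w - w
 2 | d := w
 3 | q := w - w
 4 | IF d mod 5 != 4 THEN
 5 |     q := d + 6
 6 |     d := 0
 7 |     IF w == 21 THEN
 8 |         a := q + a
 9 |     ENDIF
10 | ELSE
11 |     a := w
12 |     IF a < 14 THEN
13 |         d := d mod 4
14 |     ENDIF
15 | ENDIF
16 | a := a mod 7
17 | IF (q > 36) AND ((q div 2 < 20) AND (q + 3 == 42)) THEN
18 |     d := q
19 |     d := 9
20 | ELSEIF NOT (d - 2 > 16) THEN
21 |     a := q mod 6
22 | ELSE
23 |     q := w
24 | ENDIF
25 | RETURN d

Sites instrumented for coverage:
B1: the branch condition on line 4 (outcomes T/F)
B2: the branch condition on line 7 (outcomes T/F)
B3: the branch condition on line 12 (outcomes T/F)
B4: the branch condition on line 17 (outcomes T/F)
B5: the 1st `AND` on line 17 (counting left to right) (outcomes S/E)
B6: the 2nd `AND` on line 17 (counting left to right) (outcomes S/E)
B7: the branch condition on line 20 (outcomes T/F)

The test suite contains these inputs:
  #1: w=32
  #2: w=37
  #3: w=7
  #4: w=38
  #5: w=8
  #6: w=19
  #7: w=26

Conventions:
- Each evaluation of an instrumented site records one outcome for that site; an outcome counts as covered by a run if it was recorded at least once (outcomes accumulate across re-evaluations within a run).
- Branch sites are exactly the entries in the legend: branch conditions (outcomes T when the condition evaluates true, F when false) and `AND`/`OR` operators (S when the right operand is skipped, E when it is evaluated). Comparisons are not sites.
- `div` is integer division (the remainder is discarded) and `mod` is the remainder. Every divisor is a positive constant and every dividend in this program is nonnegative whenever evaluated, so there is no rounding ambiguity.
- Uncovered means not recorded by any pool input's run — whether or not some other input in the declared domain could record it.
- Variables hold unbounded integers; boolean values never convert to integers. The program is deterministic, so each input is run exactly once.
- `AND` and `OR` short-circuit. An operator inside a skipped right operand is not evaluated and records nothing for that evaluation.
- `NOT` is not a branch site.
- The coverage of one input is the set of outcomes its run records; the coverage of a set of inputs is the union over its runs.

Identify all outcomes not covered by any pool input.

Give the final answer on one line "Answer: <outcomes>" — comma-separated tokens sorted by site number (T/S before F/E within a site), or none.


#1 (w=32) -> covered: B1=T, B2=F, B4=F, B5=E, B6=E, B7=T
#2 (w=37) -> covered: B1=T, B2=F, B4=F, B5=E, B6=S, B7=T
#3 (w=7) -> covered: B1=T, B2=F, B4=F, B5=S, B7=T
#4 (w=38) -> covered: B1=T, B2=F, B4=F, B5=E, B6=S, B7=T
#5 (w=8) -> covered: B1=T, B2=F, B4=F, B5=S, B7=T
#6 (w=19) -> covered: B1=F, B3=F, B4=F, B5=S, B7=F
#7 (w=26) -> covered: B1=T, B2=F, B4=F, B5=S, B7=T
union over the pool: B1=T, B1=F, B2=F, B3=F, B4=F, B5=S, B5=E, B6=S, B6=E, B7=T, B7=F
uncovered (3 of 14): B2=T, B3=T, B4=T
Answer: B2=T, B3=T, B4=T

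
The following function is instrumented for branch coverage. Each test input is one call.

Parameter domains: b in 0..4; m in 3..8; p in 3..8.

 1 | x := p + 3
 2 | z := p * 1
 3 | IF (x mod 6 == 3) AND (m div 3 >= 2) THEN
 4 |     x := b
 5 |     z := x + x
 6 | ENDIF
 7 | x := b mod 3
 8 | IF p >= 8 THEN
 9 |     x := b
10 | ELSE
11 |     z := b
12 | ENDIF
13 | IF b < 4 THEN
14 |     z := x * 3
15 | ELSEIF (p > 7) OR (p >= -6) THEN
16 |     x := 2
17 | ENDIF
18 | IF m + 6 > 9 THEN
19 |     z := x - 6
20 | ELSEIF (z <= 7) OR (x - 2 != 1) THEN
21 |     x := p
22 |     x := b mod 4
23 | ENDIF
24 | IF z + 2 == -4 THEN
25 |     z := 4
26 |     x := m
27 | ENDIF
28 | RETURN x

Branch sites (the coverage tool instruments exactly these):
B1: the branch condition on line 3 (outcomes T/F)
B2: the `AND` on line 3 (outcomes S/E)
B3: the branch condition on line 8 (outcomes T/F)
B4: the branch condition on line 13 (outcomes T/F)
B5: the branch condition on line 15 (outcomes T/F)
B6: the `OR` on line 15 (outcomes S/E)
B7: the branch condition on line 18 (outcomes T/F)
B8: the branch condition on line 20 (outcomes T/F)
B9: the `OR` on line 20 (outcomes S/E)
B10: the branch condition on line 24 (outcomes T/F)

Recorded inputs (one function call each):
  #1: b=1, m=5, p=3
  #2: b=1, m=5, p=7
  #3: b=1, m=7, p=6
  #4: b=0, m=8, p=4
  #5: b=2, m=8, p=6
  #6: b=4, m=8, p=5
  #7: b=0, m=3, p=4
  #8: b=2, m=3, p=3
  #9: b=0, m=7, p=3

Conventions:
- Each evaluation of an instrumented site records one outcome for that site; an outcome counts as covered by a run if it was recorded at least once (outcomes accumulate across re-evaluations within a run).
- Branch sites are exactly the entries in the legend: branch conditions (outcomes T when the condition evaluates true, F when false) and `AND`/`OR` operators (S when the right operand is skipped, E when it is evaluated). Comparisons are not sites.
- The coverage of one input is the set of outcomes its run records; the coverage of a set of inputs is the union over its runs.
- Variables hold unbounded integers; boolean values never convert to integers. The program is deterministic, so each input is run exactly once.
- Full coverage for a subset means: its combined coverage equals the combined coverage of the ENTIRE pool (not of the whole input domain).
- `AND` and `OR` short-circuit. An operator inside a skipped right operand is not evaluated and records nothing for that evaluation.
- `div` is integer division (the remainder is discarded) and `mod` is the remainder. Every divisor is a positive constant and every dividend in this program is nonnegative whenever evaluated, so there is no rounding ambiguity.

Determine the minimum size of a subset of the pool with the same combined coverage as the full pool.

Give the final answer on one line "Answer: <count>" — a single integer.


input #1 (b=1, m=5, p=3): events B2->S, B1->F, B3->F, B4->T, B7->T, B10->F; covers B1=F, B2=S, B3=F, B4=T, B7=T, B10=F
input #2 (b=1, m=5, p=7): events B2->S, B1->F, B3->F, B4->T, B7->T, B10->F; covers B1=F, B2=S, B3=F, B4=T, B7=T, B10=F
input #3 (b=1, m=7, p=6): events B2->E, B1->T, B3->F, B4->T, B7->T, B10->F; covers B1=T, B2=E, B3=F, B4=T, B7=T, B10=F
input #4 (b=0, m=8, p=4): events B2->S, B1->F, B3->F, B4->T, B7->T, B10->T; covers B1=F, B2=S, B3=F, B4=T, B7=T, B10=T
input #5 (b=2, m=8, p=6): events B2->E, B1->T, B3->F, B4->T, B7->T, B10->F; covers B1=T, B2=E, B3=F, B4=T, B7=T, B10=F
input #6 (b=4, m=8, p=5): events B2->S, B1->F, B3->F, B4->F, B6->E, B5->T, B7->T, B10->F; covers B1=F, B2=S, B3=F, B4=F, B5=T, B6=E, B7=T, B10=F
input #7 (b=0, m=3, p=4): events B2->S, B1->F, B3->F, B4->T, B7->F, B9->S, B8->T, B10->F; covers B1=F, B2=S, B3=F, B4=T, B7=F, B8=T, B9=S, B10=F
input #8 (b=2, m=3, p=3): events B2->S, B1->F, B3->F, B4->T, B7->F, B9->S, B8->T, B10->F; covers B1=F, B2=S, B3=F, B4=T, B7=F, B8=T, B9=S, B10=F
input #9 (b=0, m=7, p=3): events B2->S, B1->F, B3->F, B4->T, B7->T, B10->T; covers B1=F, B2=S, B3=F, B4=T, B7=T, B10=T
the full pool covers 15 outcomes: B1=T, B1=F, B2=S, B2=E, B3=F, B4=T, B4=F, B5=T, B6=E, B7=T, B7=F, B8=T, B9=S, B10=T, B10=F
no size-1 subset reaches all 15 outcomes (best union: 8/15)
no size-2 subset reaches all 15 outcomes (best union: 12/15)
no size-3 subset reaches all 15 outcomes (best union: 14/15)
size 4: inputs {3, 4, 6, 7} cover all 15 outcomes, and no lexicographically smaller subset of this size does
Answer: 4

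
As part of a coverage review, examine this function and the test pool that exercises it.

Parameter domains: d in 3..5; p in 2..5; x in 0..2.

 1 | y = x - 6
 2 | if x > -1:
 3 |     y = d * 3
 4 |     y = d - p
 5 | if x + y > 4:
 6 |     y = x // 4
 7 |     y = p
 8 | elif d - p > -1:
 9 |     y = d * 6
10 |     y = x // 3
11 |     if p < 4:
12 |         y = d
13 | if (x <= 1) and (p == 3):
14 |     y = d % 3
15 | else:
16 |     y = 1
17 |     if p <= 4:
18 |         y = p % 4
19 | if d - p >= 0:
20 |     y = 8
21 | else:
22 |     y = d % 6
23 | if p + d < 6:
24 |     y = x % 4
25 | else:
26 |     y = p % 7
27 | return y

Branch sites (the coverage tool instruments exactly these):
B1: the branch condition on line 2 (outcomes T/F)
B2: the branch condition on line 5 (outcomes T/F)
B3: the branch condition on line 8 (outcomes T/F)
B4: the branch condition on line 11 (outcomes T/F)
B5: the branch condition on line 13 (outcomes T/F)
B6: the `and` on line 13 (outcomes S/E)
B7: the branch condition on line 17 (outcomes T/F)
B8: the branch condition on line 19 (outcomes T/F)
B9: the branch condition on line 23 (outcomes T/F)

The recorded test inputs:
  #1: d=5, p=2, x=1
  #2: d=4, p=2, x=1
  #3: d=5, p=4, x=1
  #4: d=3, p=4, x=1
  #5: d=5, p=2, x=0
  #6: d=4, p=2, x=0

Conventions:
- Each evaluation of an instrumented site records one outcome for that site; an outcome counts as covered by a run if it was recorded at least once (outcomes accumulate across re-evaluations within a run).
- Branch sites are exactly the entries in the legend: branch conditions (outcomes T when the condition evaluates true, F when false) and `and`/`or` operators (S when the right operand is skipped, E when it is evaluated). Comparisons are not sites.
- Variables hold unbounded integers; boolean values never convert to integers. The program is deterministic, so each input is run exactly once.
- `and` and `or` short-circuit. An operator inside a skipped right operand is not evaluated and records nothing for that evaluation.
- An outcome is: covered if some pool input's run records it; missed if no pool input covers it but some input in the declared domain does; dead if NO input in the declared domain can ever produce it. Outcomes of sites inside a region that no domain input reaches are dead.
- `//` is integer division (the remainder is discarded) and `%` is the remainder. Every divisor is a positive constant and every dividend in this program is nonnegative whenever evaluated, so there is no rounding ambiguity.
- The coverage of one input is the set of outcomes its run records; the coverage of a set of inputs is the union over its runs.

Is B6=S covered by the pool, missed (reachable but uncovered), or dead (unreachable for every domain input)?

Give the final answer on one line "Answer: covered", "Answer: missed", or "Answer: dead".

no pool input records B6=S
but domain input (d=3, p=2, x=2) does record it -> reachable, so missed

Answer: missed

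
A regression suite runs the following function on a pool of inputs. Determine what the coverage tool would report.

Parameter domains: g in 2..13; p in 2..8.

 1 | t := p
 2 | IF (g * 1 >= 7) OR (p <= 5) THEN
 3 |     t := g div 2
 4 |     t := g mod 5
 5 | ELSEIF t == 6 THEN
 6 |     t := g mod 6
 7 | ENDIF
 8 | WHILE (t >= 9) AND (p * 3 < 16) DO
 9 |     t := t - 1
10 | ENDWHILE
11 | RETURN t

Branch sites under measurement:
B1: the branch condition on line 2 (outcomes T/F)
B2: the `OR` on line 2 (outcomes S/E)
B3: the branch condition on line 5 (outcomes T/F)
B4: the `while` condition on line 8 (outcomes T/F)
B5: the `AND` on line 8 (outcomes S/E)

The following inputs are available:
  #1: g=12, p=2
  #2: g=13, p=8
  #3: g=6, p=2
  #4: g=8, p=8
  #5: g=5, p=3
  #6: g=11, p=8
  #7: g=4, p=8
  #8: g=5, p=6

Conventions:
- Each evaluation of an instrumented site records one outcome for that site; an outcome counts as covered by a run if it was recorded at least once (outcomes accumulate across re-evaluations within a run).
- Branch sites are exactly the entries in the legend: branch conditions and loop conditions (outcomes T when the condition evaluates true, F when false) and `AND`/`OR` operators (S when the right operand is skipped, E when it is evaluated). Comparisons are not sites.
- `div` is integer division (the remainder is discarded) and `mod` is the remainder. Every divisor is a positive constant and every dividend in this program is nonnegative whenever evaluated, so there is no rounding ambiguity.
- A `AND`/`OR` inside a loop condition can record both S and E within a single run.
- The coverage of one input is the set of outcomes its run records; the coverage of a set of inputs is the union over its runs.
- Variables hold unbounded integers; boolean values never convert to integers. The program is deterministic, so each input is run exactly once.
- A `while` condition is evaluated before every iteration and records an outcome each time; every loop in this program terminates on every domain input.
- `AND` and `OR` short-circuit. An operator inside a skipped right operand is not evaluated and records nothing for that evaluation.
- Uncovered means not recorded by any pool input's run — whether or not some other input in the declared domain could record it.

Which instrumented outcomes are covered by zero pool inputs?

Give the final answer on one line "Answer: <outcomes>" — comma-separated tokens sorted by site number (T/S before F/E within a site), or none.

test 1 (g=12, p=2) fires B2->S, B1->T, B5->S, B4->F; hits B1=T, B2=S, B4=F, B5=S
test 2 (g=13, p=8) fires B2->S, B1->T, B5->S, B4->F; hits B1=T, B2=S, B4=F, B5=S
test 3 (g=6, p=2) fires B2->E, B1->T, B5->S, B4->F; hits B1=T, B2=E, B4=F, B5=S
test 4 (g=8, p=8) fires B2->S, B1->T, B5->S, B4->F; hits B1=T, B2=S, B4=F, B5=S
test 5 (g=5, p=3) fires B2->E, B1->T, B5->S, B4->F; hits B1=T, B2=E, B4=F, B5=S
test 6 (g=11, p=8) fires B2->S, B1->T, B5->S, B4->F; hits B1=T, B2=S, B4=F, B5=S
test 7 (g=4, p=8) fires B2->E, B1->F, B3->F, B5->S, B4->F; hits B1=F, B2=E, B3=F, B4=F, B5=S
test 8 (g=5, p=6) fires B2->E, B1->F, B3->T, B5->S, B4->F; hits B1=F, B2=E, B3=T, B4=F, B5=S
union over the pool: B1=T, B1=F, B2=S, B2=E, B3=T, B3=F, B4=F, B5=S
uncovered (2 of 10): B4=T, B5=E

Answer: B4=T, B5=E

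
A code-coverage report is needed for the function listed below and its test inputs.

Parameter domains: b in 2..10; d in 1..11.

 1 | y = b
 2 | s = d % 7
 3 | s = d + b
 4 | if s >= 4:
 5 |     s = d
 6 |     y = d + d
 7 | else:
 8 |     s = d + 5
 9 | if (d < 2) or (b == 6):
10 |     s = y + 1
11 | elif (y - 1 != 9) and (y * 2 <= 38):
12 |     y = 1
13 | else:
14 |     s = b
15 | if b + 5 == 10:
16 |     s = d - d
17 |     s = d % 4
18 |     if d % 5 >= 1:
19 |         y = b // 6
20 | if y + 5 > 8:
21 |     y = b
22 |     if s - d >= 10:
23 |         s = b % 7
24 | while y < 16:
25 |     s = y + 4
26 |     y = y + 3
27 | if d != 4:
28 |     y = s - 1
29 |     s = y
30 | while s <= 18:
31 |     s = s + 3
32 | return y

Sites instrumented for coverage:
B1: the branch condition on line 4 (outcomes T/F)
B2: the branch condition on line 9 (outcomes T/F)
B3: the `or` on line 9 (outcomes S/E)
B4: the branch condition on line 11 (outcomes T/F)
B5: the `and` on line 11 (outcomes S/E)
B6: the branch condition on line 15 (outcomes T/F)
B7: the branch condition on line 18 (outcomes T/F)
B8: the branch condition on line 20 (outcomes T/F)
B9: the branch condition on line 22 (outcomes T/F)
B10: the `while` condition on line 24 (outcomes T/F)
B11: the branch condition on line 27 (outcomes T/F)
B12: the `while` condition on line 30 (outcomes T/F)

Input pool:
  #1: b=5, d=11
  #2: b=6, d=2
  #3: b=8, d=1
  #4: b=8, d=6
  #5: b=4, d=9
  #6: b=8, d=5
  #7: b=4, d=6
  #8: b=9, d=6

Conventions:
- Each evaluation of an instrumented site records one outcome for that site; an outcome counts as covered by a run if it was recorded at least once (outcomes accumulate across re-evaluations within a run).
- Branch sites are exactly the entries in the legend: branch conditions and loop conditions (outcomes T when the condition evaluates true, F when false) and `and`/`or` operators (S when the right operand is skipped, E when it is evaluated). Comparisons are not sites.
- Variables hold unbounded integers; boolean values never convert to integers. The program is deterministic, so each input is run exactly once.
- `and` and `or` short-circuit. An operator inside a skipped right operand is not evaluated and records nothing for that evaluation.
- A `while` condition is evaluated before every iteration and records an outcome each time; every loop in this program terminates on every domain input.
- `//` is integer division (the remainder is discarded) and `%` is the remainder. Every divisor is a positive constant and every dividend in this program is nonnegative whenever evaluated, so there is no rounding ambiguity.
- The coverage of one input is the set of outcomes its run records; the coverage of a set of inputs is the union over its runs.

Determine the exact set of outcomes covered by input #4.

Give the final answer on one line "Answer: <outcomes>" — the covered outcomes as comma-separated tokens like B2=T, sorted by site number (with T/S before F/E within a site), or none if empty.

Running input #4 (b=8, d=6), event by event:
  B1->T, B3->E, B2->F, B5->E, B4->T, B6->F, B8->F, B10->T, B10->T, B10->T
  B10->T, B10->T, B10->F, B11->T, B12->T, B12->F
deduplicating events, the covered set is: B1=T, B2=F, B3=E, B4=T, B5=E, B6=F, B8=F, B10=T, B10=F, B11=T, B12=T, B12=F

Answer: B1=T, B2=F, B3=E, B4=T, B5=E, B6=F, B8=F, B10=T, B10=F, B11=T, B12=T, B12=F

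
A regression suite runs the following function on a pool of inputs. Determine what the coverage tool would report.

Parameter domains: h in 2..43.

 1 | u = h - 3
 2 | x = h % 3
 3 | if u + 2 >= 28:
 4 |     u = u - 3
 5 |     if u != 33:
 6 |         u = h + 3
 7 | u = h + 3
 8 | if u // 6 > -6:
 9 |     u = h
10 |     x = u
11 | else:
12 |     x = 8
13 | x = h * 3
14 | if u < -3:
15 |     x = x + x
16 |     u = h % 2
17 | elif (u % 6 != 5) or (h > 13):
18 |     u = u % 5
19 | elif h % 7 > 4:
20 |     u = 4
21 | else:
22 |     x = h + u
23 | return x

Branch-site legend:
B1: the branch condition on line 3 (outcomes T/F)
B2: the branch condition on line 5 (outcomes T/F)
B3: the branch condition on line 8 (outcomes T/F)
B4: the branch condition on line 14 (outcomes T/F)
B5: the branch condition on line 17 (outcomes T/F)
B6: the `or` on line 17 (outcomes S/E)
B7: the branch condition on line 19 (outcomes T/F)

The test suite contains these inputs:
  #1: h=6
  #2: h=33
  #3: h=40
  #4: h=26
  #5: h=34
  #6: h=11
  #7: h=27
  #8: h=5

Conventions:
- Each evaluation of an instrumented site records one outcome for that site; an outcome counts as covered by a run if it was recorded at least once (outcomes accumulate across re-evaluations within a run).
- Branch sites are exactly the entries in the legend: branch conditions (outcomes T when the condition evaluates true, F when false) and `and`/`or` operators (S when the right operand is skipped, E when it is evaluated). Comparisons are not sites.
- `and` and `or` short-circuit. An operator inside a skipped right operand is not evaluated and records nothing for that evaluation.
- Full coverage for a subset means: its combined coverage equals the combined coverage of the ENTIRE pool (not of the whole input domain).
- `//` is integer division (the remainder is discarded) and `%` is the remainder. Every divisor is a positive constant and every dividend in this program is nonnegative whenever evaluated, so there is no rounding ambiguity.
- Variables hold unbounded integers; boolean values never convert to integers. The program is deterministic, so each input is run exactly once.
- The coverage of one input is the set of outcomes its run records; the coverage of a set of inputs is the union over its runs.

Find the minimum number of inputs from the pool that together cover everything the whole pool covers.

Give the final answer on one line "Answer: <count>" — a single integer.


input #1, h=6: events B1->F, B3->T, B4->F, B6->S, B5->T; outcomes B1=F, B3=T, B4=F, B5=T, B6=S
input #2, h=33: events B1->T, B2->T, B3->T, B4->F, B6->S, B5->T; outcomes B1=T, B2=T, B3=T, B4=F, B5=T, B6=S
input #3, h=40: events B1->T, B2->T, B3->T, B4->F, B6->S, B5->T; outcomes B1=T, B2=T, B3=T, B4=F, B5=T, B6=S
input #4, h=26: events B1->F, B3->T, B4->F, B6->S, B5->T; outcomes B1=F, B3=T, B4=F, B5=T, B6=S
input #5, h=34: events B1->T, B2->T, B3->T, B4->F, B6->S, B5->T; outcomes B1=T, B2=T, B3=T, B4=F, B5=T, B6=S
input #6, h=11: events B1->F, B3->T, B4->F, B6->E, B5->F, B7->F; outcomes B1=F, B3=T, B4=F, B5=F, B6=E, B7=F
input #7, h=27: events B1->F, B3->T, B4->F, B6->S, B5->T; outcomes B1=F, B3=T, B4=F, B5=T, B6=S
input #8, h=5: events B1->F, B3->T, B4->F, B6->E, B5->F, B7->T; outcomes B1=F, B3=T, B4=F, B5=F, B6=E, B7=T
together the pool reaches 11 outcomes: B1=T, B1=F, B2=T, B3=T, B4=F, B5=T, B5=F, B6=S, B6=E, B7=T, B7=F
checked all size-1 subsets: none covers 11 outcomes (max 6/11)
checked all size-2 subsets: none covers 11 outcomes (max 10/11)
at size 3, {2, 6, 8} reaches all 11 outcomes; every lexicographically earlier size-3 subset fails
Answer: 3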